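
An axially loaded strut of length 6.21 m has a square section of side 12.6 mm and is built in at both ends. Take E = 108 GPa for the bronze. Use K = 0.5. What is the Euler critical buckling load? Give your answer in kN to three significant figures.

I = a⁴/12 = 12.6⁴/12 = 2.100×10^3 mm⁴
I = 2.100×10^3 mm⁴ = 2.100×10^-9 m⁴
Effective length L_e = K·L = 0.5 × 6.21 = 3.105 m
P_cr = π²EI / L_e² = π² × 108×10⁹ × 2.100×10^-9 / 3.105² = 232.2 N

P_cr ≈ 0.232 kN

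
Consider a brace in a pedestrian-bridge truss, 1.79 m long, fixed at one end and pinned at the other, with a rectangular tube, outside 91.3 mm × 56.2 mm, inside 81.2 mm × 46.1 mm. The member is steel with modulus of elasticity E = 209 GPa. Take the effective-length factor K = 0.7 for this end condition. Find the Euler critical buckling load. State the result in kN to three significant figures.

Weak-axis I_min = (h_o·b_o³ − h_i·b_i³)/12 with b_o = 56.2, b_i = 46.10 mm (shorter outer/inner sides).
I_min = (91.3×56.2³ − 81.20×46.10³)/12 = 6.876×10^5 mm⁴
I = 6.876×10^5 mm⁴ = 6.876×10^-7 m⁴
Effective length L_e = K·L = 0.7 × 1.79 = 1.253 m
P_cr = π²EI / L_e² = π² × 209×10⁹ × 6.876×10^-7 / 1.253² = 9.034×10^5 N

P_cr ≈ 903 kN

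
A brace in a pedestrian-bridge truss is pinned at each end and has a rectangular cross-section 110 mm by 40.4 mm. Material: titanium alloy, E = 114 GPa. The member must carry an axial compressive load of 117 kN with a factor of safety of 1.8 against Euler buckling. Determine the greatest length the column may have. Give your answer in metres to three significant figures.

Buckling occurs about the weak axis: I_min = h·b³/12 with b = 40.4 mm (the shorter side).
I_min = 110×40.4³/12 = 6.044×10^5 mm⁴
I = 6.044×10^-7 m⁴
Required critical load P_cr = n·P = 1.8 × 117 = 210.6 kN = 2.106×10^5 N
From P_cr = π²EI/(K·L)²:  L = (1/K)·√(π²EI/P_cr) = (1/1)·√(π²×1.14×10^11×6.044×10^-7/2.106×10^5)
L = 1.80 m

L_max ≈ 1.80 m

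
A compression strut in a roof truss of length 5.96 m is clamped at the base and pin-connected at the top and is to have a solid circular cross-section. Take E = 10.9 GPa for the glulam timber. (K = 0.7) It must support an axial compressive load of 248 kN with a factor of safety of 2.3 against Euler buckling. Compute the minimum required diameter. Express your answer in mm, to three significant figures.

Required P_cr = n·P = 2.3 × 248 = 570.4 kN
L_e = K·L = 0.7 × 5.96 = 4.172 m
Required I = P_cr·L_e²/(π²E) = 5.704×10^5 × 4.172² / (π² × 1.09×10^10) = 9.229×10^-5 m⁴
I_req = 9.229×10^7 mm⁴
Solid circle: I = πd⁴/64  ⇒  d = (64I/π)^(1/4) = (64×9.229×10^7/π)^(1/4) = 208 mm

d ≈ 208 mm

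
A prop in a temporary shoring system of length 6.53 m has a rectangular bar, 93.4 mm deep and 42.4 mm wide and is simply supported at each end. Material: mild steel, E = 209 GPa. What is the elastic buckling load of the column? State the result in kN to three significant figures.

P_cr ≈ 28.7 kN

Buckling occurs about the weak axis: I_min = h·b³/12 with b = 42.4 mm (the shorter side).
I_min = 93.4×42.4³/12 = 5.933×10^5 mm⁴
I = 5.933×10^5 mm⁴ = 5.933×10^-7 m⁴
Effective length L_e = K·L = 1 × 6.53 = 6.530 m
P_cr = π²EI / L_e² = π² × 209×10⁹ × 5.933×10^-7 / 6.530² = 2.870×10^4 N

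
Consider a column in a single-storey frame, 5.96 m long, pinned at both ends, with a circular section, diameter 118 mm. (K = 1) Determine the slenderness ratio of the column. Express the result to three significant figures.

For a solid circle r = d/4 = 118/4 = 29.50 mm
L_e = K·L = 1 × 5.96 m = 5.960 m = 5960.0 mm
λ = L_e / r_min = 5960.0 / 29.50 = 202

λ ≈ 202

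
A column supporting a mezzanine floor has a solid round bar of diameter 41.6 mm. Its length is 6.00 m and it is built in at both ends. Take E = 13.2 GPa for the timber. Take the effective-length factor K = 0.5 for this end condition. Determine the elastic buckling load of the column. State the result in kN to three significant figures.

P_cr ≈ 2.13 kN

I = πd⁴/64 = π×41.6⁴/64 = 1.470×10^5 mm⁴
I = 1.470×10^5 mm⁴ = 1.470×10^-7 m⁴
Effective length L_e = K·L = 0.5 × 6.00 = 3.000 m
P_cr = π²EI / L_e² = π² × 13.2×10⁹ × 1.470×10^-7 / 3.000² = 2.128×10^3 N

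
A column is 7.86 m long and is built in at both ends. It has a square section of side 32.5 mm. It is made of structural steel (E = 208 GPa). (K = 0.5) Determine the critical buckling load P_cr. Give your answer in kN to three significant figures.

P_cr ≈ 12.4 kN

I = a⁴/12 = 32.5⁴/12 = 9.297×10^4 mm⁴
I = 9.297×10^4 mm⁴ = 9.297×10^-8 m⁴
Effective length L_e = K·L = 0.5 × 7.86 = 3.930 m
P_cr = π²EI / L_e² = π² × 208×10⁹ × 9.297×10^-8 / 3.930² = 1.236×10^4 N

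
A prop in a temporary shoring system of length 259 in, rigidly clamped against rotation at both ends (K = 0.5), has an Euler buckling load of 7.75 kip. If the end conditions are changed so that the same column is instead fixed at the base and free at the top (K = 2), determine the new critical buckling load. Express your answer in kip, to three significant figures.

P_cr ∝ 1/K², so P_cr,new = P_cr,old × (K_old/K_new)² = 7.75 × (0.5/2)²
= 7.75 × 0.06250 = 0.484 kip

P_cr ≈ 0.484 kip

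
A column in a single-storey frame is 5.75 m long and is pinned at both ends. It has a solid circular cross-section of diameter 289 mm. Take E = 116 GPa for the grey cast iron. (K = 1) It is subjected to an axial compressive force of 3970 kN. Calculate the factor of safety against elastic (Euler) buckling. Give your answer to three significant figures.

I = πd⁴/64 = π×289⁴/64 = 3.424×10^8 mm⁴
I = 3.424×10^8 mm⁴ = 3.424×10^-4 m⁴
Effective length L_e = K·L = 1 × 5.75 = 5.750 m
P_cr = π²EI / L_e² = π² × 116×10⁹ × 3.424×10^-4 / 5.750² = 1.186×10^7 N
Factor of safety n = P_cr / P = 11857 / 3970 = 2.99

n ≈ 2.99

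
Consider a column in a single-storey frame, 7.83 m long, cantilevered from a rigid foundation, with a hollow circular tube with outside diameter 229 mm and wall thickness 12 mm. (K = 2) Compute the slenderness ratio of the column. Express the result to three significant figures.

Inner diameter d_i = 229 − 2×12 = 205.0 mm
I = π(d_o⁴ − d_i⁴)/64 = π(229⁴ − 205.0⁴)/64 = 4.830×10^7 mm⁴
A = 8.181×10^3 mm²;  r_min = √(I/A) = √(4.830×10^7/8.181×10^3) = 76.84 mm
L_e = K·L = 2 × 7.83 m = 15.66 m = 15660 mm
λ = L_e / r_min = 15660 / 76.84 = 204

λ ≈ 204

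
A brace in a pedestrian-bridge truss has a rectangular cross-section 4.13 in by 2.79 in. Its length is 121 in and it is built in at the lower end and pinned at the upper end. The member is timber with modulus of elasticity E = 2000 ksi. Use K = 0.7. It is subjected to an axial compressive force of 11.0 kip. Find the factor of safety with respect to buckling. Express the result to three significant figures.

n ≈ 1.87

Buckling occurs about the weak axis: I_min = h·b³/12 with b = 2.79 in (the shorter side).
I_min = 4.13×2.79³/12 = 7.474 in⁴
Effective length L_e = K·L = 0.7 × 121 = 84.70 in
P_cr = π²EI / L_e² = π² × 2000×10³ × 7.474 / 84.70² = 2.057×10^4 lb
Factor of safety n = P_cr / P = 20.566 / 11.0 = 1.87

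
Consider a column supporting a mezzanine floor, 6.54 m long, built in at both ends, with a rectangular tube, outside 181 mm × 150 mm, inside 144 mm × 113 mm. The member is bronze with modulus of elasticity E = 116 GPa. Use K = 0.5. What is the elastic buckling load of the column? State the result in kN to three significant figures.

P_cr ≈ 3600 kN

Weak-axis I_min = (h_o·b_o³ − h_i·b_i³)/12 with b_o = 150, b_i = 113.0 mm (shorter outer/inner sides).
I_min = (181×150³ − 144.0×113.0³)/12 = 3.359×10^7 mm⁴
I = 3.359×10^7 mm⁴ = 3.359×10^-5 m⁴
Effective length L_e = K·L = 0.5 × 6.54 = 3.270 m
P_cr = π²EI / L_e² = π² × 116×10⁹ × 3.359×10^-5 / 3.270² = 3.597×10^6 N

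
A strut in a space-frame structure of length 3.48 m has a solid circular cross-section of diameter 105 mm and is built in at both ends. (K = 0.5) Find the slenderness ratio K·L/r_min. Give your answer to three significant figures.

λ ≈ 66.3

For a solid circle r = d/4 = 105/4 = 26.25 mm
L_e = K·L = 0.5 × 3.48 m = 1.740 m = 1740.0 mm
λ = L_e / r_min = 1740.0 / 26.25 = 66.3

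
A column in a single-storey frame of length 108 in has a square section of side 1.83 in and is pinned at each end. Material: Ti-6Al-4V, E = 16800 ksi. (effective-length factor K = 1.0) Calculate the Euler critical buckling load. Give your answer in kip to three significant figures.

I = a⁴/12 = 1.83⁴/12 = 0.9346 in⁴
Effective length L_e = K·L = 1 × 108 = 108.0 in
P_cr = π²EI / L_e² = π² × 16800×10³ × 0.9346 / 108.0² = 1.329×10^4 lb

P_cr ≈ 13.3 kip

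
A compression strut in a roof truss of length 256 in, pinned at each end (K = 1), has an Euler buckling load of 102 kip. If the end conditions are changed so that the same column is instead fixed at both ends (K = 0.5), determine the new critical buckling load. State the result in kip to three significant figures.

P_cr ≈ 408 kip

P_cr ∝ 1/K², so P_cr,new = P_cr,old × (K_old/K_new)² = 102 × (1/0.5)²
= 102 × 4.000 = 408 kip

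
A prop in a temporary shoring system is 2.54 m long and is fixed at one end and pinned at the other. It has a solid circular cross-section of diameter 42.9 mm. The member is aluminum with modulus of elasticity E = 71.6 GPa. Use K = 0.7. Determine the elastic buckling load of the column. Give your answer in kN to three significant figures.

P_cr ≈ 37.2 kN

I = πd⁴/64 = π×42.9⁴/64 = 1.663×10^5 mm⁴
I = 1.663×10^5 mm⁴ = 1.663×10^-7 m⁴
Effective length L_e = K·L = 0.7 × 2.54 = 1.778 m
P_cr = π²EI / L_e² = π² × 71.6×10⁹ × 1.663×10^-7 / 1.778² = 3.717×10^4 N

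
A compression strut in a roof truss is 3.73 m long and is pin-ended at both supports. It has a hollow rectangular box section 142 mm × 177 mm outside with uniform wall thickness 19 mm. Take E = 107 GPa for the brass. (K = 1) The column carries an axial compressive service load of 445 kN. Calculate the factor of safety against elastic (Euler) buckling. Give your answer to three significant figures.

Inner dimensions: h_i = 177 − 2×19 = 139.0 mm, b_i = 142 − 2×19 = 104.0 mm
Weak-axis I_min = (h_o·b_o³ − h_i·b_i³)/12 with b_o = 142, b_i = 104.0 mm (shorter outer/inner sides).
I_min = (177×142³ − 139.0×104.0³)/12 = 2.920×10^7 mm⁴
I = 2.920×10^7 mm⁴ = 2.920×10^-5 m⁴
Effective length L_e = K·L = 1 × 3.73 = 3.730 m
P_cr = π²EI / L_e² = π² × 107×10⁹ × 2.920×10^-5 / 3.730² = 2.217×10^6 N
Factor of safety n = P_cr / P = 2216.7 / 445 = 4.98

n ≈ 4.98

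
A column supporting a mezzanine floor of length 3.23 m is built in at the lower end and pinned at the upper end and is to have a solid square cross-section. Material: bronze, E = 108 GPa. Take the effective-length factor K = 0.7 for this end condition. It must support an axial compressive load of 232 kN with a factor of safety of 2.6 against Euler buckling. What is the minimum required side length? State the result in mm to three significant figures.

a ≈ 76.8 mm

Required P_cr = n·P = 2.6 × 232 = 603.2 kN
L_e = K·L = 0.7 × 3.23 = 2.261 m
Required I = P_cr·L_e²/(π²E) = 6.032×10^5 × 2.261² / (π² × 1.08×10^11) = 2.893×10^-6 m⁴
I_req = 2.893×10^6 mm⁴
Solid square: I = a⁴/12  ⇒  a = (12I)^(1/4) = (12×2.893×10^6)^(1/4) = 76.8 mm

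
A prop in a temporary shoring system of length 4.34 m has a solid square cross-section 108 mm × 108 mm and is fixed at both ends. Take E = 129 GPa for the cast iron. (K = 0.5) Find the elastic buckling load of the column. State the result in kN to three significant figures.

I = a⁴/12 = 108⁴/12 = 1.134×10^7 mm⁴
I = 1.134×10^7 mm⁴ = 1.134×10^-5 m⁴
Effective length L_e = K·L = 0.5 × 4.34 = 2.170 m
P_cr = π²EI / L_e² = π² × 129×10⁹ × 1.134×10^-5 / 2.170² = 3.065×10^6 N

P_cr ≈ 3070 kN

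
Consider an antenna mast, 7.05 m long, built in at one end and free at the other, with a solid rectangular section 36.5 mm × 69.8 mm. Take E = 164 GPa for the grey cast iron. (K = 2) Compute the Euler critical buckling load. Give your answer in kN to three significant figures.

P_cr ≈ 2.30 kN

Buckling occurs about the weak axis: I_min = h·b³/12 with b = 36.5 mm (the shorter side).
I_min = 69.8×36.5³/12 = 2.828×10^5 mm⁴
I = 2.828×10^5 mm⁴ = 2.828×10^-7 m⁴
Effective length L_e = K·L = 2 × 7.05 = 14.10 m
P_cr = π²EI / L_e² = π² × 164×10⁹ × 2.828×10^-7 / 14.10² = 2.303×10^3 N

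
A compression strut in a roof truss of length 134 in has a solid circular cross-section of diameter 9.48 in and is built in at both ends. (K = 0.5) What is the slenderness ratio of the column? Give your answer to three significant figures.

λ ≈ 28.3

I = πd⁴/64 = π×9.48⁴/64 = 396.5 in⁴
A = 70.58 in²;  r_min = √(I/A) = √(396.5/70.58) = 2.370 in
L_e = K·L = 0.5 × 134 = 67.00 in
λ = L_e / r_min = 67.000 / 2.370 = 28.3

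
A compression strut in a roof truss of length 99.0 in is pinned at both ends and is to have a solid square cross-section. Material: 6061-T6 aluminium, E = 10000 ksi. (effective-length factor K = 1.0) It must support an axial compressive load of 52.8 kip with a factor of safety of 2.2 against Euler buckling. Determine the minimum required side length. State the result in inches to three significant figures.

Required P_cr = n·P = 2.2 × 52.8 = 116.2 kip
L_e = K·L = 1 × 99.0 = 99.00 in
Required I = P_cr·L_e²/(π²E) = 1.162×10^5 × 99.00² / (π² × 1.00×10^7) = 11.54 in⁴
Solid square: I = a⁴/12  ⇒  a = (12I)^(1/4) = (12×11.54)^(1/4) = 3.43 in

a ≈ 3.43 in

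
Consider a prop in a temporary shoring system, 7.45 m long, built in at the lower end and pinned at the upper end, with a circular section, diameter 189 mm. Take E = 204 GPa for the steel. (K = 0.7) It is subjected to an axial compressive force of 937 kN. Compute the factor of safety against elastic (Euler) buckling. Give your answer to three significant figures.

n ≈ 4.95

I = πd⁴/64 = π×189⁴/64 = 6.264×10^7 mm⁴
I = 6.264×10^7 mm⁴ = 6.264×10^-5 m⁴
Effective length L_e = K·L = 0.7 × 7.45 = 5.215 m
P_cr = π²EI / L_e² = π² × 204×10⁹ × 6.264×10^-5 / 5.215² = 4.637×10^6 N
Factor of safety n = P_cr / P = 4637.0 / 937 = 4.95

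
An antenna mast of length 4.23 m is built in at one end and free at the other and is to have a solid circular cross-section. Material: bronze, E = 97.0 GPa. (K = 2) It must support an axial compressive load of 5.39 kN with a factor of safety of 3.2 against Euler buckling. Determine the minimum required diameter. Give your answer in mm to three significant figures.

d ≈ 71.6 mm

Required P_cr = n·P = 3.2 × 5.39 = 17.25 kN
L_e = K·L = 2 × 4.23 = 8.460 m
Required I = P_cr·L_e²/(π²E) = 1.725×10^4 × 8.460² / (π² × 9.70×10^10) = 1.289×10^-6 m⁴
I_req = 1.289×10^6 mm⁴
Solid circle: I = πd⁴/64  ⇒  d = (64I/π)^(1/4) = (64×1.289×10^6/π)^(1/4) = 71.6 mm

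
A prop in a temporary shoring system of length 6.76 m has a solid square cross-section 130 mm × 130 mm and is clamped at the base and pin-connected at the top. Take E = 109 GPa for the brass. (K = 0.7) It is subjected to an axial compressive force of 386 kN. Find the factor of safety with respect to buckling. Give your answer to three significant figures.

n ≈ 2.96

I = a⁴/12 = 130⁴/12 = 2.380×10^7 mm⁴
I = 2.380×10^7 mm⁴ = 2.380×10^-5 m⁴
Effective length L_e = K·L = 0.7 × 6.76 = 4.732 m
P_cr = π²EI / L_e² = π² × 109×10⁹ × 2.380×10^-5 / 4.732² = 1.143×10^6 N
Factor of safety n = P_cr / P = 1143.5 / 386 = 2.96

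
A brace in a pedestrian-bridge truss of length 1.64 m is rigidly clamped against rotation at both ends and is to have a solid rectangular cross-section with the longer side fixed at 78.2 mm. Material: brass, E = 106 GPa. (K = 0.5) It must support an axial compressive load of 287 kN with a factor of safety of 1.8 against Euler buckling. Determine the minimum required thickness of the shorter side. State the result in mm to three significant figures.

b ≈ 37.1 mm

Required P_cr = n·P = 1.8 × 287 = 516.6 kN
L_e = K·L = 0.5 × 1.64 = 0.8200 m
Required I = P_cr·L_e²/(π²E) = 5.166×10^5 × 0.8200² / (π² × 1.06×10^11) = 3.320×10^-7 m⁴
I_req = 3.320×10^5 mm⁴
Rectangle, weak axis: I_min = h·b³/12 with h = 78.2 mm fixed  ⇒  b = (12I/h)^(1/3) = 37.1 mm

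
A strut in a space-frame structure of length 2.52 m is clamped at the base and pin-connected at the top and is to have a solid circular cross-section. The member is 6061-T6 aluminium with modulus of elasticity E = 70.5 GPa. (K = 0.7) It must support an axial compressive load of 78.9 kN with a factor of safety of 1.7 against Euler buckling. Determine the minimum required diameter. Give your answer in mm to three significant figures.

d ≈ 59.1 mm

Required P_cr = n·P = 1.7 × 78.9 = 134.1 kN
L_e = K·L = 0.7 × 2.52 = 1.764 m
Required I = P_cr·L_e²/(π²E) = 1.341×10^5 × 1.764² / (π² × 7.05×10^10) = 5.998×10^-7 m⁴
I_req = 5.998×10^5 mm⁴
Solid circle: I = πd⁴/64  ⇒  d = (64I/π)^(1/4) = (64×5.998×10^5/π)^(1/4) = 59.1 mm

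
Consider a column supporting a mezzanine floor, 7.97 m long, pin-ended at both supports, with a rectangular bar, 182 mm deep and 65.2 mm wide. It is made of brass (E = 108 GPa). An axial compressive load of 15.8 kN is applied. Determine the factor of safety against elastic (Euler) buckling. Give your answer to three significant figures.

n ≈ 4.46

Buckling occurs about the weak axis: I_min = h·b³/12 with b = 65.2 mm (the shorter side).
I_min = 182×65.2³/12 = 4.204×10^6 mm⁴
I = 4.204×10^6 mm⁴ = 4.204×10^-6 m⁴
Effective length L_e = K·L = 1 × 7.97 = 7.970 m
P_cr = π²EI / L_e² = π² × 108×10⁹ × 4.204×10^-6 / 7.970² = 7.054×10^4 N
Factor of safety n = P_cr / P = 70.541 / 15.8 = 4.46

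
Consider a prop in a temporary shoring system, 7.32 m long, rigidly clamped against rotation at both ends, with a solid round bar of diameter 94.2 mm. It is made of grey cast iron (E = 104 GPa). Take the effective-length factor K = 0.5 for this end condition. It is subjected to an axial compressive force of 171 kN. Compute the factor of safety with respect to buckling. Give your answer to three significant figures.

n ≈ 1.73

I = πd⁴/64 = π×94.2⁴/64 = 3.865×10^6 mm⁴
I = 3.865×10^6 mm⁴ = 3.865×10^-6 m⁴
Effective length L_e = K·L = 0.5 × 7.32 = 3.660 m
P_cr = π²EI / L_e² = π² × 104×10⁹ × 3.865×10^-6 / 3.660² = 2.962×10^5 N
Factor of safety n = P_cr / P = 296.17 / 171 = 1.73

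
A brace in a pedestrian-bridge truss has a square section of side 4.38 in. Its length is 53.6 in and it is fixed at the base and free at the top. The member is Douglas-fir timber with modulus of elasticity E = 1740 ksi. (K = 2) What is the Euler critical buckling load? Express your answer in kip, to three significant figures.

P_cr ≈ 45.8 kip

I = a⁴/12 = 4.38⁴/12 = 30.67 in⁴
Effective length L_e = K·L = 2 × 53.6 = 107.2 in
P_cr = π²EI / L_e² = π² × 1740×10³ × 30.67 / 107.2² = 4.583×10^4 lb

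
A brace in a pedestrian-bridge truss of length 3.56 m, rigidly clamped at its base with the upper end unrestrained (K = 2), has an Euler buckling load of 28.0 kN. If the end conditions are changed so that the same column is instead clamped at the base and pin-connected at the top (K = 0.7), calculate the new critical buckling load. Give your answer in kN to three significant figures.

P_cr ≈ 229 kN

P_cr ∝ 1/K², so P_cr,new = P_cr,old × (K_old/K_new)² = 28.0 × (2/0.7)²
= 28.0 × 8.163 = 229 kN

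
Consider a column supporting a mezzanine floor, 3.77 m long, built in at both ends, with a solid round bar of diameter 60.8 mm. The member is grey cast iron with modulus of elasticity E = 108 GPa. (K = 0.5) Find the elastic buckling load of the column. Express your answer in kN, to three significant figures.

P_cr ≈ 201 kN

I = πd⁴/64 = π×60.8⁴/64 = 6.708×10^5 mm⁴
I = 6.708×10^5 mm⁴ = 6.708×10^-7 m⁴
Effective length L_e = K·L = 0.5 × 3.77 = 1.885 m
P_cr = π²EI / L_e² = π² × 108×10⁹ × 6.708×10^-7 / 1.885² = 2.012×10^5 N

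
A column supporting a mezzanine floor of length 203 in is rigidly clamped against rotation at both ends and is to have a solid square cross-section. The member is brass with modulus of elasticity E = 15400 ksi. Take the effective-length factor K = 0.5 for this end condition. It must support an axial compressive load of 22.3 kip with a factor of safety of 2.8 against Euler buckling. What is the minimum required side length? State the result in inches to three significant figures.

a ≈ 2.67 in

Required P_cr = n·P = 2.8 × 22.3 = 62.44 kip
L_e = K·L = 0.5 × 203 = 101.5 in
Required I = P_cr·L_e²/(π²E) = 6.244×10^4 × 101.5² / (π² × 1.54×10^7) = 4.232 in⁴
Solid square: I = a⁴/12  ⇒  a = (12I)^(1/4) = (12×4.232)^(1/4) = 2.67 in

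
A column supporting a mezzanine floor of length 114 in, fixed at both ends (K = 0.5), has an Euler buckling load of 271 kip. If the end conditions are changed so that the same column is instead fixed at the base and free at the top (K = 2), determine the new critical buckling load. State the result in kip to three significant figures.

P_cr ∝ 1/K², so P_cr,new = P_cr,old × (K_old/K_new)² = 271 × (0.5/2)²
= 271 × 0.06250 = 16.9 kip

P_cr ≈ 16.9 kip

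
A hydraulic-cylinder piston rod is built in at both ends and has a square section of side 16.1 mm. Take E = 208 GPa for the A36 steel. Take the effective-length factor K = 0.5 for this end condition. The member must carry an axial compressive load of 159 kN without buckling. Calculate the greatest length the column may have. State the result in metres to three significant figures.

L_max ≈ 0.538 m

I = a⁴/12 = 16.1⁴/12 = 5.599×10^3 mm⁴
I = 5.599×10^-9 m⁴
At the buckling limit P_cr = P = 1.590×10^5 N
From P_cr = π²EI/(K·L)²:  L = (1/K)·√(π²EI/P_cr) = (1/0.5)·√(π²×2.08×10^11×5.599×10^-9/1.590×10^5)
L = 0.538 m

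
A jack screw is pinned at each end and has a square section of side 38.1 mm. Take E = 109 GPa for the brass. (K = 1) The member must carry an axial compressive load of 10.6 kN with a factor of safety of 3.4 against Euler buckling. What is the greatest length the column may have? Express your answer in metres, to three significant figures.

L_max ≈ 2.29 m

I = a⁴/12 = 38.1⁴/12 = 1.756×10^5 mm⁴
I = 1.756×10^-7 m⁴
Required critical load P_cr = n·P = 3.4 × 10.6 = 36.04 kN = 3.604×10^4 N
From P_cr = π²EI/(K·L)²:  L = (1/K)·√(π²EI/P_cr) = (1/1)·√(π²×1.09×10^11×1.756×10^-7/3.604×10^4)
L = 2.29 m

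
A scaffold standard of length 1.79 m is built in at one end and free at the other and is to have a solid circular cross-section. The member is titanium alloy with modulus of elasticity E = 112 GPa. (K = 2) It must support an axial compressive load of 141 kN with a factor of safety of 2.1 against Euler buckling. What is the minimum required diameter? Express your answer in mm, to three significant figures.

d ≈ 91.4 mm

Required P_cr = n·P = 2.1 × 141 = 296.1 kN
L_e = K·L = 2 × 1.79 = 3.580 m
Required I = P_cr·L_e²/(π²E) = 2.961×10^5 × 3.580² / (π² × 1.12×10^11) = 3.433×10^-6 m⁴
I_req = 3.433×10^6 mm⁴
Solid circle: I = πd⁴/64  ⇒  d = (64I/π)^(1/4) = (64×3.433×10^6/π)^(1/4) = 91.4 mm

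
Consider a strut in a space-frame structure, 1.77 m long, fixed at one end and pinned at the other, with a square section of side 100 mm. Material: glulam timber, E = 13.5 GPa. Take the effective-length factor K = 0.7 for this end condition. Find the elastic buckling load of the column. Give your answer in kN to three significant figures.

P_cr ≈ 723 kN

I = a⁴/12 = 100⁴/12 = 8.333×10^6 mm⁴
I = 8.333×10^6 mm⁴ = 8.333×10^-6 m⁴
Effective length L_e = K·L = 0.7 × 1.77 = 1.239 m
P_cr = π²EI / L_e² = π² × 13.5×10⁹ × 8.333×10^-6 / 1.239² = 7.233×10^5 N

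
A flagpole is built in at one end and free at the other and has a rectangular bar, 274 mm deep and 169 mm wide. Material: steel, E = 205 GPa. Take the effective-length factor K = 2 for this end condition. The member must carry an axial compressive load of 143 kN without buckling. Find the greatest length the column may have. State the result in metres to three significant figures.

Buckling occurs about the weak axis: I_min = h·b³/12 with b = 169 mm (the shorter side).
I_min = 274×169³/12 = 1.102×10^8 mm⁴
I = 1.102×10^-4 m⁴
At the buckling limit P_cr = P = 1.430×10^5 N
From P_cr = π²EI/(K·L)²:  L = (1/K)·√(π²EI/P_cr) = (1/2)·√(π²×2.05×10^11×1.102×10^-4/1.430×10^5)
L = 19.7 m

L_max ≈ 19.7 m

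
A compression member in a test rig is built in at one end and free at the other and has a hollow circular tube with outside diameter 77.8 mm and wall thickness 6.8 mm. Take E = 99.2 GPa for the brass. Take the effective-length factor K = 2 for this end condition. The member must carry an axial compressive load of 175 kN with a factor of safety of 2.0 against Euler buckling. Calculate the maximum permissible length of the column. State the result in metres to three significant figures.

Inner diameter d_i = 77.8 − 2×6.8 = 64.20 mm
I = π(d_o⁴ − d_i⁴)/64 = π(77.8⁴ − 64.20⁴)/64 = 9.645×10^5 mm⁴
I = 9.645×10^-7 m⁴
Required critical load P_cr = n·P = 2.0 × 175 = 350.0 kN = 3.500×10^5 N
From P_cr = π²EI/(K·L)²:  L = (1/K)·√(π²EI/P_cr) = (1/2)·√(π²×9.92×10^10×9.645×10^-7/3.500×10^5)
L = 0.821 m

L_max ≈ 0.821 m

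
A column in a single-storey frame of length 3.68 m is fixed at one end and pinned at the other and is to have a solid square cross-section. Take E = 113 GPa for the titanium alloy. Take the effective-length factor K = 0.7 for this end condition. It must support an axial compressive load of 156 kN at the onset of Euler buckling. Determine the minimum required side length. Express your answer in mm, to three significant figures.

a ≈ 57.8 mm

L_e = K·L = 0.7 × 3.68 = 2.576 m
Required I = P_cr·L_e²/(π²E) = 1.560×10^5 × 2.576² / (π² × 1.13×10^11) = 9.282×10^-7 m⁴
I_req = 9.282×10^5 mm⁴
Solid square: I = a⁴/12  ⇒  a = (12I)^(1/4) = (12×9.282×10^5)^(1/4) = 57.8 mm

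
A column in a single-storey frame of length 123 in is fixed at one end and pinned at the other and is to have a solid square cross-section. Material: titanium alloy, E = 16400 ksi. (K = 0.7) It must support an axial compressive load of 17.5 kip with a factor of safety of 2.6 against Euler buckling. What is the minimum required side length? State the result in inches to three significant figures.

Required P_cr = n·P = 2.6 × 17.5 = 45.50 kip
L_e = K·L = 0.7 × 123 = 86.10 in
Required I = P_cr·L_e²/(π²E) = 4.550×10^4 × 86.10² / (π² × 1.64×10^7) = 2.084 in⁴
Solid square: I = a⁴/12  ⇒  a = (12I)^(1/4) = (12×2.084)^(1/4) = 2.24 in

a ≈ 2.24 in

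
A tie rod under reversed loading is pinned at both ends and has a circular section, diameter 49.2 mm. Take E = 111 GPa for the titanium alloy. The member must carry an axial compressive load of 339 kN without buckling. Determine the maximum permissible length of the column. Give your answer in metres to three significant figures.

I = πd⁴/64 = π×49.2⁴/64 = 2.876×10^5 mm⁴
I = 2.876×10^-7 m⁴
At the buckling limit P_cr = P = 3.390×10^5 N
From P_cr = π²EI/(K·L)²:  L = (1/K)·√(π²EI/P_cr) = (1/1)·√(π²×1.11×10^11×2.876×10^-7/3.390×10^5)
L = 0.964 m

L_max ≈ 0.964 m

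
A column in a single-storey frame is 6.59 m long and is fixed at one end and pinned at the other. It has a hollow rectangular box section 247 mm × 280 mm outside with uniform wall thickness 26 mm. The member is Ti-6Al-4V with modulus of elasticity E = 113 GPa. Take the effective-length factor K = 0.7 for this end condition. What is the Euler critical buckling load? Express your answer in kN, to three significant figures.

Inner dimensions: h_i = 280 − 2×26 = 228.0 mm, b_i = 247 − 2×26 = 195.0 mm
Weak-axis I_min = (h_o·b_o³ − h_i·b_i³)/12 with b_o = 247, b_i = 195.0 mm (shorter outer/inner sides).
I_min = (280×247³ − 228.0×195.0³)/12 = 2.107×10^8 mm⁴
I = 2.107×10^8 mm⁴ = 2.107×10^-4 m⁴
Effective length L_e = K·L = 0.7 × 6.59 = 4.613 m
P_cr = π²EI / L_e² = π² × 113×10⁹ × 2.107×10^-4 / 4.613² = 1.104×10^7 N

P_cr ≈ 11000 kN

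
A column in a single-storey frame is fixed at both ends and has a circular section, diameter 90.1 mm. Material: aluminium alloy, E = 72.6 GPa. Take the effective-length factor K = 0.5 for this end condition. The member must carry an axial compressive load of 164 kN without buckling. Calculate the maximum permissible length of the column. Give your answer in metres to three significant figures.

L_max ≈ 7.52 m

I = πd⁴/64 = π×90.1⁴/64 = 3.235×10^6 mm⁴
I = 3.235×10^-6 m⁴
At the buckling limit P_cr = P = 1.640×10^5 N
From P_cr = π²EI/(K·L)²:  L = (1/K)·√(π²EI/P_cr) = (1/0.5)·√(π²×7.26×10^10×3.235×10^-6/1.640×10^5)
L = 7.52 m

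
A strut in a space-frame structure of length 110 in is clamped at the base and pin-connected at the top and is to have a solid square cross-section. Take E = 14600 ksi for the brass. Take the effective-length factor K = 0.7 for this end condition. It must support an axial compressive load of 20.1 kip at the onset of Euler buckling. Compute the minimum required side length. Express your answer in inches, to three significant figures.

L_e = K·L = 0.7 × 110 = 77.00 in
Required I = P_cr·L_e²/(π²E) = 2.010×10^4 × 77.00² / (π² × 1.46×10^7) = 0.8270 in⁴
Solid square: I = a⁴/12  ⇒  a = (12I)^(1/4) = (12×0.8270)^(1/4) = 1.77 in

a ≈ 1.77 in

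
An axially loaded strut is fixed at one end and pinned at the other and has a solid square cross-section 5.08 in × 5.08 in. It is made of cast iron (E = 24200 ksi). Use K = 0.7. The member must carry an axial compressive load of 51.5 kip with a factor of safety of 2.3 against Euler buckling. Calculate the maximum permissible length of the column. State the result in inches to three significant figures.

L_max ≈ 478 in

I = a⁴/12 = 5.08⁴/12 = 55.50 in⁴
Required critical load P_cr = n·P = 2.3 × 51.5 = 118.4 kip = 1.184×10^5 lb
From P_cr = π²EI/(K·L)²:  L = (1/K)·√(π²EI/P_cr) = (1/0.7)·√(π²×2.42×10^7×55.50/1.184×10^5)
L = 478 in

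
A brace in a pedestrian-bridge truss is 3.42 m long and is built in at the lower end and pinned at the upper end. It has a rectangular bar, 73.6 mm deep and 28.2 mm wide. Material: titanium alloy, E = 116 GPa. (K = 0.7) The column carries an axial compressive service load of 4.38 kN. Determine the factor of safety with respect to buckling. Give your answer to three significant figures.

n ≈ 6.27

Buckling occurs about the weak axis: I_min = h·b³/12 with b = 28.2 mm (the shorter side).
I_min = 73.6×28.2³/12 = 1.375×10^5 mm⁴
I = 1.375×10^5 mm⁴ = 1.375×10^-7 m⁴
Effective length L_e = K·L = 0.7 × 3.42 = 2.394 m
P_cr = π²EI / L_e² = π² × 116×10⁹ × 1.375×10^-7 / 2.394² = 2.748×10^4 N
Factor of safety n = P_cr / P = 27.476 / 4.38 = 6.27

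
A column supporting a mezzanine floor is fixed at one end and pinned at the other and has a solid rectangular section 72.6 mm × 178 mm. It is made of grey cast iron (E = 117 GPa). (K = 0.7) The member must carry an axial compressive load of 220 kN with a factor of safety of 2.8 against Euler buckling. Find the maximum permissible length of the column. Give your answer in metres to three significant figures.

Buckling occurs about the weak axis: I_min = h·b³/12 with b = 72.6 mm (the shorter side).
I_min = 178×72.6³/12 = 5.676×10^6 mm⁴
I = 5.676×10^-6 m⁴
Required critical load P_cr = n·P = 2.8 × 220 = 616.0 kN = 6.160×10^5 N
From P_cr = π²EI/(K·L)²:  L = (1/K)·√(π²EI/P_cr) = (1/0.7)·√(π²×1.17×10^11×5.676×10^-6/6.160×10^5)
L = 4.66 m

L_max ≈ 4.66 m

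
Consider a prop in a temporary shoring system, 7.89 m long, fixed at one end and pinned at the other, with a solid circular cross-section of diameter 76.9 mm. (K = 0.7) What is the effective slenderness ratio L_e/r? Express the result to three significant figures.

λ ≈ 287

For a solid circle r = d/4 = 76.9/4 = 19.23 mm
L_e = K·L = 0.7 × 7.89 m = 5.523 m = 5523.0 mm
λ = L_e / r_min = 5523.0 / 19.23 = 287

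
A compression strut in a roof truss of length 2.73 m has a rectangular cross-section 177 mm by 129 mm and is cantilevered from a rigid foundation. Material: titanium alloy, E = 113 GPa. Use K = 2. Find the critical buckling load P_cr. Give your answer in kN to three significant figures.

P_cr ≈ 1180 kN

Buckling occurs about the weak axis: I_min = h·b³/12 with b = 129 mm (the shorter side).
I_min = 177×129³/12 = 3.166×10^7 mm⁴
I = 3.166×10^7 mm⁴ = 3.166×10^-5 m⁴
Effective length L_e = K·L = 2 × 2.73 = 5.460 m
P_cr = π²EI / L_e² = π² × 113×10⁹ × 3.166×10^-5 / 5.460² = 1.185×10^6 N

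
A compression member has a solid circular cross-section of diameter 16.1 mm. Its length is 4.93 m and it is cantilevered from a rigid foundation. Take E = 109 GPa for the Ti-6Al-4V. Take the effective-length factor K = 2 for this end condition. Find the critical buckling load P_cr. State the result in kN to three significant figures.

I = πd⁴/64 = π×16.1⁴/64 = 3.298×10^3 mm⁴
I = 3.298×10^3 mm⁴ = 3.298×10^-9 m⁴
Effective length L_e = K·L = 2 × 4.93 = 9.860 m
P_cr = π²EI / L_e² = π² × 109×10⁹ × 3.298×10^-9 / 9.860² = 36.50 N

P_cr ≈ 0.0365 kN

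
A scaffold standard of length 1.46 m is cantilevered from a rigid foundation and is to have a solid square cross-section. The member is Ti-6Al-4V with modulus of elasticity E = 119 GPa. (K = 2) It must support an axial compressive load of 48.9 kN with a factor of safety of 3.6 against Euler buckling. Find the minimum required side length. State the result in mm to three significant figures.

a ≈ 62.6 mm

Required P_cr = n·P = 3.6 × 48.9 = 176.0 kN
L_e = K·L = 2 × 1.46 = 2.920 m
Required I = P_cr·L_e²/(π²E) = 1.760×10^5 × 2.920² / (π² × 1.19×10^11) = 1.278×10^-6 m⁴
I_req = 1.278×10^6 mm⁴
Solid square: I = a⁴/12  ⇒  a = (12I)^(1/4) = (12×1.278×10^6)^(1/4) = 62.6 mm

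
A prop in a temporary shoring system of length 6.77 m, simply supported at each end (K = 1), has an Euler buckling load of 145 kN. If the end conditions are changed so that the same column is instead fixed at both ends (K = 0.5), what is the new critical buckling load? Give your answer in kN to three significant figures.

P_cr ≈ 580 kN

P_cr ∝ 1/K², so P_cr,new = P_cr,old × (K_old/K_new)² = 145 × (1/0.5)²
= 145 × 4.000 = 580 kN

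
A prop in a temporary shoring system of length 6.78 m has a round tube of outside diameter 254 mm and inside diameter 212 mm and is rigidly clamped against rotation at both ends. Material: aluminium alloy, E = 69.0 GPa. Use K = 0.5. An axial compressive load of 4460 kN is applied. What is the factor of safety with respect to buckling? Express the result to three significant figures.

n ≈ 1.40

d_o = 254 mm, d_i = 212 mm
I = π(d_o⁴ − d_i⁴)/64 = π(254⁴ − 212.0⁴)/64 = 1.052×10^8 mm⁴
I = 1.052×10^8 mm⁴ = 1.052×10^-4 m⁴
Effective length L_e = K·L = 0.5 × 6.78 = 3.390 m
P_cr = π²EI / L_e² = π² × 69.0×10⁹ × 1.052×10^-4 / 3.390² = 6.232×10^6 N
Factor of safety n = P_cr / P = 6231.7 / 4460 = 1.40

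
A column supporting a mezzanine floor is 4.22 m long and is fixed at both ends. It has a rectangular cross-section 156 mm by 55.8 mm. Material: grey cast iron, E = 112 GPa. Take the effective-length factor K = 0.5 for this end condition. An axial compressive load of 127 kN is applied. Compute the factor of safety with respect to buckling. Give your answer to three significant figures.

Buckling occurs about the weak axis: I_min = h·b³/12 with b = 55.8 mm (the shorter side).
I_min = 156×55.8³/12 = 2.259×10^6 mm⁴
I = 2.259×10^6 mm⁴ = 2.259×10^-6 m⁴
Effective length L_e = K·L = 0.5 × 4.22 = 2.110 m
P_cr = π²EI / L_e² = π² × 112×10⁹ × 2.259×10^-6 / 2.110² = 5.608×10^5 N
Factor of safety n = P_cr / P = 560.79 / 127 = 4.42

n ≈ 4.42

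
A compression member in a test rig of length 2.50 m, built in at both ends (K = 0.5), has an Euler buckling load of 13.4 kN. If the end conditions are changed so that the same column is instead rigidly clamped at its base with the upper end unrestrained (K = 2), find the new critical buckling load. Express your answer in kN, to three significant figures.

P_cr ≈ 0.838 kN

P_cr ∝ 1/K², so P_cr,new = P_cr,old × (K_old/K_new)² = 13.4 × (0.5/2)²
= 13.4 × 0.06250 = 0.838 kN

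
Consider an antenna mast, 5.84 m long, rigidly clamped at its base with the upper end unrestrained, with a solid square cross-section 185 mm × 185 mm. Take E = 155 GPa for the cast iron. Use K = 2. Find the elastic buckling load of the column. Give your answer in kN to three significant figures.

P_cr ≈ 1090 kN

I = a⁴/12 = 185⁴/12 = 9.761×10^7 mm⁴
I = 9.761×10^7 mm⁴ = 9.761×10^-5 m⁴
Effective length L_e = K·L = 2 × 5.84 = 11.68 m
P_cr = π²EI / L_e² = π² × 155×10⁹ × 9.761×10^-5 / 11.68² = 1.095×10^6 N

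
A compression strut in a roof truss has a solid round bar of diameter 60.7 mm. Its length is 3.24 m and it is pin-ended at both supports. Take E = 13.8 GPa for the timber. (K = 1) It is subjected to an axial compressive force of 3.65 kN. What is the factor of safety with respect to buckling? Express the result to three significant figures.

I = πd⁴/64 = π×60.7⁴/64 = 6.664×10^5 mm⁴
I = 6.664×10^5 mm⁴ = 6.664×10^-7 m⁴
Effective length L_e = K·L = 1 × 3.24 = 3.240 m
P_cr = π²EI / L_e² = π² × 13.8×10⁹ × 6.664×10^-7 / 3.240² = 8.646×10^3 N
Factor of safety n = P_cr / P = 8.6460 / 3.65 = 2.37

n ≈ 2.37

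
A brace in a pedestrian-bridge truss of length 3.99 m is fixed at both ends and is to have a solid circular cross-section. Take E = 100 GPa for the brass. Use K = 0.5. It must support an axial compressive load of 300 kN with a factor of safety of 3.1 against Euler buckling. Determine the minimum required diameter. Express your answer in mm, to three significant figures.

d ≈ 93.5 mm

Required P_cr = n·P = 3.1 × 300 = 930.0 kN
L_e = K·L = 0.5 × 3.99 = 1.995 m
Required I = P_cr·L_e²/(π²E) = 9.300×10^5 × 1.995² / (π² × 1.00×10^11) = 3.750×10^-6 m⁴
I_req = 3.750×10^6 mm⁴
Solid circle: I = πd⁴/64  ⇒  d = (64I/π)^(1/4) = (64×3.750×10^6/π)^(1/4) = 93.5 mm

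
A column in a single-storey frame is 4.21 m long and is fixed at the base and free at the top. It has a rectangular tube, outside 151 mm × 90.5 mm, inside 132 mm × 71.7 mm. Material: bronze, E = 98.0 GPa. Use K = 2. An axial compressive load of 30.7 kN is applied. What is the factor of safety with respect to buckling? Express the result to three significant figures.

n ≈ 2.34

Weak-axis I_min = (h_o·b_o³ − h_i·b_i³)/12 with b_o = 90.5, b_i = 71.70 mm (shorter outer/inner sides).
I_min = (151×90.5³ − 132.0×71.70³)/12 = 5.272×10^6 mm⁴
I = 5.272×10^6 mm⁴ = 5.272×10^-6 m⁴
Effective length L_e = K·L = 2 × 4.21 = 8.420 m
P_cr = π²EI / L_e² = π² × 98.0×10⁹ × 5.272×10^-6 / 8.420² = 7.193×10^4 N
Factor of safety n = P_cr / P = 71.930 / 30.7 = 2.34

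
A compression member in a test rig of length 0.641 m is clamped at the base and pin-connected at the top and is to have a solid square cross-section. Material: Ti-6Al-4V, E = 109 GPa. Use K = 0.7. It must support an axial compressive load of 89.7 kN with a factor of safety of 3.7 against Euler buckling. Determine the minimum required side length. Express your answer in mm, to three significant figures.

Required P_cr = n·P = 3.7 × 89.7 = 331.9 kN
L_e = K·L = 0.7 × 0.641 = 0.4487 m
Required I = P_cr·L_e²/(π²E) = 3.319×10^5 × 0.4487² / (π² × 1.09×10^11) = 6.211×10^-8 m⁴
I_req = 6.211×10^4 mm⁴
Solid square: I = a⁴/12  ⇒  a = (12I)^(1/4) = (12×6.211×10^4)^(1/4) = 29.4 mm

a ≈ 29.4 mm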